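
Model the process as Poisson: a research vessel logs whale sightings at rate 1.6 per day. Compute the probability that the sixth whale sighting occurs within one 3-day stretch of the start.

0.3490

Over the interval, μ = 1.6 × 3 = 4.8 (a 3-day stretch = 3 days).
The sixth arrival falls in the interval iff at least 6 events occur there: P(S_6 ≤ t) = P(N ≥ 6) = 1 − P(N ≤ 5) ≈ 0.3490.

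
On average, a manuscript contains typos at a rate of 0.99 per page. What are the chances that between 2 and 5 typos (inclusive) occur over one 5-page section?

Over the interval, μ = 0.99 × 5 = 4.95 (a 5-page section = 5 pages).
P(2 ≤ N ≤ 5) = Σ_{j=2}^{5} e^(−4.95) · 4.95^j/j! ≈ 0.5826.

0.5826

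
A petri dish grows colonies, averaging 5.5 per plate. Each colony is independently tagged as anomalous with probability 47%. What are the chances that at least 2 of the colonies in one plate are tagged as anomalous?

0.7297

Thinning: the colonies that are tagged as anomalous themselves form a Poisson process with rate 0.47 × 5.5 = 2.585 per plate.
So μ = 2.585.
P(N ≥ 2) = 1 − P(N ≤ 1) ≈ 0.7297.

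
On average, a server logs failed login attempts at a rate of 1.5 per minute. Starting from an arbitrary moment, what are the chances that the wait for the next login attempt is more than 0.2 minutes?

The wait for the next event is exponential with rate λ = 1.5 per minute.
P(T > 0.2) = e^(−λt) = e^(−1.5 × 0.2) = e^(−0.3) ≈ 0.7408.

0.7408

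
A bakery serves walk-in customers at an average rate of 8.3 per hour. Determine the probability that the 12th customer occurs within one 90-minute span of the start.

0.5888

Over the interval, μ = 8.3 × 1.5 = 12.45 (a 90-minute span = 1.5 hours).
The 12th arrival falls in the interval iff at least 12 events occur there: P(S_12 ≤ t) = P(N ≥ 12) = 1 − P(N ≤ 11) ≈ 0.5888.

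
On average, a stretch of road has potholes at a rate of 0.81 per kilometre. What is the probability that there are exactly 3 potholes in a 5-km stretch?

0.1929

Over the interval, μ = 0.81 × 5 = 4.05 (a 5-km stretch = 5 kilometres).
P(N = 3) = e^(−μ) μ^3/3! = e^(−4.05) · 4.05^3/6 ≈ 0.1929.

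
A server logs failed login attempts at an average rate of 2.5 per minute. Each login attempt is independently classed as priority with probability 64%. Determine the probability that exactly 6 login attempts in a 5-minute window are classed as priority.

Thinning: the login attempts that are classed as priority themselves form a Poisson process with rate 0.64 × 2.5 = 1.6 per minute.
Over the interval, μ = 1.6 × 5 = 8 (a 5-minute window = 5 minutes).
P(N = 6) = e^(−8) · 8^6/6! ≈ 0.1221.

0.1221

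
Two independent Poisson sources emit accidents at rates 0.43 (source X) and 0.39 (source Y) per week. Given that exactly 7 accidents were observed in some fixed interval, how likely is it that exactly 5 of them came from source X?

0.1884

Given the total, each event is independently from source X with probability p = λ_X/(λ_X+λ_Y) = 0.43/0.82 ≈ 0.5244.
So K ~ Binomial(7, 0.43/0.82): P(K = 5) = C(7,5) · (0.43/0.82)^5 · (0.39/0.82)^2 ≈ 0.1884.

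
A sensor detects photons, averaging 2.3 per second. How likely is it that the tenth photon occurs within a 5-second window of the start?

0.7112

Over the interval, μ = 2.3 × 5 = 11.5 (a 5-second window = 5 seconds).
The tenth arrival falls in the interval iff at least 10 events occur there: P(S_10 ≤ t) = P(N ≥ 10) = 1 − P(N ≤ 9) ≈ 0.7112.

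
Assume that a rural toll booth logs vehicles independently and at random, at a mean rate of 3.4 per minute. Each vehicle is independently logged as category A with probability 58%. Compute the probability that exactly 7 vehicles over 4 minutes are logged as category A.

Thinning: the vehicles that are logged as category A themselves form a Poisson process with rate 0.58 × 3.4 = 1.972 per minute.
Over the interval, μ = 1.972 × 4 = 7.888 (4 minutes).
P(N = 7) = e^(−7.888) · 7.888^7/7! ≈ 0.1415.

0.1415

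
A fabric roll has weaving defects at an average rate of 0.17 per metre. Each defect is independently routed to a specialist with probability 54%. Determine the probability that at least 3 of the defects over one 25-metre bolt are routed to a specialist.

0.4026

Thinning: the defects that are routed to a specialist themselves form a Poisson process with rate 0.54 × 0.17 = 0.0918 per metre.
Over the interval, μ = 0.0918 × 25 = 2.295 (a 25-metre bolt = 25 metres).
P(N ≥ 3) = 1 − P(N ≤ 2) ≈ 0.4026.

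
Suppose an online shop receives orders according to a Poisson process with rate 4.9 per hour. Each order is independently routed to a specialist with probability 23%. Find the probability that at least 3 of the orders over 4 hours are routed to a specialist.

0.8273

Thinning: the orders that are routed to a specialist themselves form a Poisson process with rate 0.23 × 4.9 = 1.127 per hour.
Over the interval, μ = 1.127 × 4 = 4.508 (4 hours).
P(N ≥ 3) = 1 − P(N ≤ 2) ≈ 0.8273.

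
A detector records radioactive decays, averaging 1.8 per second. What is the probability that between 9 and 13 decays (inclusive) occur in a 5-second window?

Over the interval, μ = 1.8 × 5 = 9 (a 5-second window = 5 seconds).
P(9 ≤ N ≤ 13) = Σ_{j=9}^{13} e^(−9) · 9^j/j! ≈ 0.4705.

0.4705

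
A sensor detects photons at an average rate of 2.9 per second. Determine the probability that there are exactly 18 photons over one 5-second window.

Over the interval, μ = 2.9 × 5 = 14.5 (a 5-second window = 5 seconds).
P(N = 18) = e^(−μ) μ^18/18! = e^(−14.5) · 14.5^18/6402373705728000 ≈ 0.0632.

0.0632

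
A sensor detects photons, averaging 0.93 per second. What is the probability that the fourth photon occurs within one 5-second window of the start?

0.6824

Over the interval, μ = 0.93 × 5 = 4.65 (a 5-second window = 5 seconds).
The fourth arrival falls in the interval iff at least 4 events occur there: P(S_4 ≤ t) = P(N ≥ 4) = 1 − P(N ≤ 3) ≈ 0.6824.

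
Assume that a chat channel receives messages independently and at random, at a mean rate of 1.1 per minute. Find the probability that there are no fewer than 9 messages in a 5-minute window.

0.1056

Over the interval, μ = 1.1 × 5 = 5.5 (a 5-minute window = 5 minutes).
P(N ≥ 9) = 1 − P(N ≤ 8) = 1 − Σ_{j=0}^{8} e^(−μ) μ^j/j! ≈ 0.1056.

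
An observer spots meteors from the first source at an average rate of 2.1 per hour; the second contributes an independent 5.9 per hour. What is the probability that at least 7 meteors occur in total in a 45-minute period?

0.3937

Independent Poisson processes superpose: combined rate λ = 2.1 + 5.9 = 8 per hour.
Over the interval, μ = 8 × 0.75 = 6 (a 45-minute period = 0.75 hours).
P(N ≥ 7) = 1 − P(N ≤ 6) ≈ 0.3937.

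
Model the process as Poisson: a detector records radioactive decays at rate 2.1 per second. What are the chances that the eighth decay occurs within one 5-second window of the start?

0.8215

Over the interval, μ = 2.1 × 5 = 10.5 (a 5-second window = 5 seconds).
The eighth arrival falls in the interval iff at least 8 events occur there: P(S_8 ≤ t) = P(N ≥ 8) = 1 − P(N ≤ 7) ≈ 0.8215.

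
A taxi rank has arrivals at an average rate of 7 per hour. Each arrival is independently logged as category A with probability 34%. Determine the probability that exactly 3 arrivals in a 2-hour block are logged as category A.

0.1540

Thinning: the arrivals that are logged as category A themselves form a Poisson process with rate 0.34 × 7 = 2.38 per hour.
Over the interval, μ = 2.38 × 2 = 4.76 (a 2-hour block = 2 hours).
P(N = 3) = e^(−4.76) · 4.76^3/3! ≈ 0.1540.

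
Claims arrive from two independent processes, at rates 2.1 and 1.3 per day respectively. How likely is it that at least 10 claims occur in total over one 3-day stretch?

Independent Poisson processes superpose: combined rate λ = 2.1 + 1.3 = 3.4 per day.
Over the interval, μ = 3.4 × 3 = 10.2 (a 3-day stretch = 3 days).
P(N ≥ 10) = 1 − P(N ≤ 9) ≈ 0.5668.

0.5668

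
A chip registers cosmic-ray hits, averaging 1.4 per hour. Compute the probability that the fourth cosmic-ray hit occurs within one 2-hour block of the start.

Over the interval, μ = 1.4 × 2 = 2.8 (a 2-hour block = 2 hours).
The fourth arrival falls in the interval iff at least 4 events occur there: P(S_4 ≤ t) = P(N ≥ 4) = 1 − P(N ≤ 3) ≈ 0.3081.

0.3081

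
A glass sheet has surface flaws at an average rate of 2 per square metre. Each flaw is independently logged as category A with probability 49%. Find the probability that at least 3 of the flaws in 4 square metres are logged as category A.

0.7499

Thinning: the flaws that are logged as category A themselves form a Poisson process with rate 0.49 × 2 = 0.98 per square metre.
Over the interval, μ = 0.98 × 4 = 3.92 (4 square metres).
P(N ≥ 3) = 1 − P(N ≤ 2) ≈ 0.7499.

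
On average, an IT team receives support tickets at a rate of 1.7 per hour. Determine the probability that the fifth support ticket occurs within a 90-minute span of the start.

Over the interval, μ = 1.7 × 1.5 = 2.55 (a 90-minute span = 1.5 hours).
The fifth arrival falls in the interval iff at least 5 events occur there: P(S_5 ≤ t) = P(N ≥ 5) = 1 − P(N ≤ 4) ≈ 0.1156.

0.1156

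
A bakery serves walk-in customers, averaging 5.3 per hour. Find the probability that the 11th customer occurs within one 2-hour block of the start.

0.4916

Over the interval, μ = 5.3 × 2 = 10.6 (a 2-hour block = 2 hours).
The 11th arrival falls in the interval iff at least 11 events occur there: P(S_11 ≤ t) = P(N ≥ 11) = 1 − P(N ≤ 10) ≈ 0.4916.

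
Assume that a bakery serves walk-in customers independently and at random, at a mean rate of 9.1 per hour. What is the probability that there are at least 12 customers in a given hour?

0.2068

With mean μ = 9.1 per hour,
P(N ≥ 12) = 1 − P(N ≤ 11) = 1 − Σ_{j=0}^{11} e^(−μ) μ^j/j! ≈ 0.2068.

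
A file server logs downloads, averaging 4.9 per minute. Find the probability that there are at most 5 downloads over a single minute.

With mean μ = 4.9 per minute,
P(N ≤ 5) = Σ_{j=0}^{5} e^(−μ) μ^j/j! ≈ 0.6335.

0.6335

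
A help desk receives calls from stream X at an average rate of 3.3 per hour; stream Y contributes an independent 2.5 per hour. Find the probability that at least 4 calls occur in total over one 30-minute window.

Independent Poisson processes superpose: combined rate λ = 3.3 + 2.5 = 5.8 per hour.
Over the interval, μ = 5.8 × 0.5 = 2.9 (a 30-minute window = 0.5 hours).
P(N ≥ 4) = 1 − P(N ≤ 3) ≈ 0.3304.

0.3304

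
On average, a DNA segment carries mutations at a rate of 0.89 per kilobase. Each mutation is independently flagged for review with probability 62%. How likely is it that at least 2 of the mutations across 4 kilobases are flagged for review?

Thinning: the mutations that are flagged for review themselves form a Poisson process with rate 0.62 × 0.89 = 0.5518 per kilobase.
Over the interval, μ = 0.5518 × 4 = 2.2072 (4 kilobases).
P(N ≥ 2) = 1 − P(N ≤ 1) ≈ 0.6472.

0.6472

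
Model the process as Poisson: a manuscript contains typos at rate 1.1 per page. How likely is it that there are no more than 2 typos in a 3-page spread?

Over the interval, μ = 1.1 × 3 = 3.3 (a 3-page spread = 3 pages).
P(N ≤ 2) = Σ_{j=0}^{2} e^(−μ) μ^j/j! ≈ 0.3594.

0.3594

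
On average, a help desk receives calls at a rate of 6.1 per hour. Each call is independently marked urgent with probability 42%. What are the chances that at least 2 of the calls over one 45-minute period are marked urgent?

Thinning: the calls that are marked urgent themselves form a Poisson process with rate 0.42 × 6.1 = 2.562 per hour.
Over the interval, μ = 2.562 × 0.75 = 1.9215 (a 45-minute period = 0.75 hours).
P(N ≥ 2) = 1 − P(N ≤ 1) ≈ 0.5723.

0.5723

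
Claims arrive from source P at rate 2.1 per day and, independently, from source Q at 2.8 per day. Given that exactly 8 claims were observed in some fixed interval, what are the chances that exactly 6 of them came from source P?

Given the total, each event is independently from source P with probability p = λ_P/(λ_P+λ_Q) = 2.1/4.9 ≈ 0.4286.
So K ~ Binomial(8, 2.1/4.9): P(K = 6) = C(8,6) · (2.1/4.9)^6 · (2.8/4.9)^2 ≈ 0.0567.

0.0567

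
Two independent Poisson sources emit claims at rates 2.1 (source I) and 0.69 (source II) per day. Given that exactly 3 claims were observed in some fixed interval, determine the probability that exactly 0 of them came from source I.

Given the total, each event is independently from source I with probability p = λ_I/(λ_I+λ_II) = 2.1/2.79 ≈ 0.7527.
So K ~ Binomial(3, 2.1/2.79): P(K = 0) = C(3,0) · (2.1/2.79)^0 · (0.69/2.79)^3 ≈ 0.0151.

0.0151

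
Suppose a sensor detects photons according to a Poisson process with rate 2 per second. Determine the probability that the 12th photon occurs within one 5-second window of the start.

0.3032

Over the interval, μ = 2 × 5 = 10 (a 5-second window = 5 seconds).
The 12th arrival falls in the interval iff at least 12 events occur there: P(S_12 ≤ t) = P(N ≥ 12) = 1 − P(N ≤ 11) ≈ 0.3032.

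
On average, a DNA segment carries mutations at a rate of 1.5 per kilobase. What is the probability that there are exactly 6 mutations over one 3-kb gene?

0.1281

Over the interval, μ = 1.5 × 3 = 4.5 (a 3-kb gene = 3 kilobases).
P(N = 6) = e^(−μ) μ^6/6! = e^(−4.5) · 4.5^6/720 ≈ 0.1281.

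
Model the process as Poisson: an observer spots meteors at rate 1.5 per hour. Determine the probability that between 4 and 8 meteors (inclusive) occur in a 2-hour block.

Over the interval, μ = 1.5 × 2 = 3 (a 2-hour block = 2 hours).
P(4 ≤ N ≤ 8) = Σ_{j=4}^{8} e^(−3) · 3^j/j! ≈ 0.3490.

0.3490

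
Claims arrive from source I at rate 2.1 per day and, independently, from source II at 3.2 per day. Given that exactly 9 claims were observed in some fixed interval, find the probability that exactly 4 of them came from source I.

Given the total, each event is independently from source I with probability p = λ_I/(λ_I+λ_II) = 2.1/5.3 ≈ 0.3962.
So K ~ Binomial(9, 2.1/5.3): P(K = 4) = C(9,4) · (2.1/5.3)^4 · (3.2/5.3)^5 ≈ 0.2492.

0.2492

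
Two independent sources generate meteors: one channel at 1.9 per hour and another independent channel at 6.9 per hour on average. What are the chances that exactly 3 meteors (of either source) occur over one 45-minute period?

Independent Poisson processes superpose: combined rate λ = 1.9 + 6.9 = 8.8 per hour.
Over the interval, μ = 8.8 × 0.75 = 6.6 (a 45-minute period = 0.75 hours).
P(N = 3) = e^(−6.6) · 6.6^3/3! ≈ 0.0652.

0.0652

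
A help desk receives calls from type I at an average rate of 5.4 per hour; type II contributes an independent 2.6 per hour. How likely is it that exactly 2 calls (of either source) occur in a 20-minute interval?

0.2471

Independent Poisson processes superpose: combined rate λ = 5.4 + 2.6 = 8 per hour.
Over the interval, μ = 8 × 1/3 ≈ 2.66667 (a 20-minute interval = 1/3 hours).
P(N = 2) = e^(−2.66667) · 2.66667^2/2! ≈ 0.2471.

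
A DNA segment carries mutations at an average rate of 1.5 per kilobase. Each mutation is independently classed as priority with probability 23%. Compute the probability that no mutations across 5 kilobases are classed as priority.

0.1782

Thinning: the mutations that are classed as priority themselves form a Poisson process with rate 0.23 × 1.5 = 0.345 per kilobase.
Over the interval, μ = 0.345 × 5 = 1.725 (5 kilobases).
P(N = 0) = e^(−1.725) · 1.725^0/0! ≈ 0.1782.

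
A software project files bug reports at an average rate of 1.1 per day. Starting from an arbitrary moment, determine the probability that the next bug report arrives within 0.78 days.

Inter-arrival times are exponential with rate λ = 1.1 per day.
P(T ≤ 0.78) = 1 − e^(−λt) = 1 − e^(−1.1 × 0.78) = 1 − e^(−0.858) ≈ 0.5760.

0.5760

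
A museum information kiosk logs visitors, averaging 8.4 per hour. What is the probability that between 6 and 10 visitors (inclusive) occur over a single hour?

0.6170

With mean μ = 8.4 per hour,
P(6 ≤ N ≤ 10) = Σ_{j=6}^{10} e^(−8.4) · 8.4^j/j! ≈ 0.6170.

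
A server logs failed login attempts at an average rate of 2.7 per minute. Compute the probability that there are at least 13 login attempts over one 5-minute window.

0.5907

Over the interval, μ = 2.7 × 5 = 13.5 (a 5-minute window = 5 minutes).
P(N ≥ 13) = 1 − P(N ≤ 12) = 1 − Σ_{j=0}^{12} e^(−μ) μ^j/j! ≈ 0.5907.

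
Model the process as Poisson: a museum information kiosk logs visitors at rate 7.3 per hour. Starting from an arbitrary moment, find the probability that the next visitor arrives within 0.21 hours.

Inter-arrival times are exponential with rate λ = 7.3 per hour.
P(T ≤ 0.21) = 1 − e^(−λt) = 1 − e^(−7.3 × 0.21) = 1 − e^(−1.533) ≈ 0.7841.

0.7841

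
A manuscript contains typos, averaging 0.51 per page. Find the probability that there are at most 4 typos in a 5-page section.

0.8844

Over the interval, μ = 0.51 × 5 = 2.55 (a 5-page section = 5 pages).
P(N ≤ 4) = Σ_{j=0}^{4} e^(−μ) μ^j/j! ≈ 0.8844.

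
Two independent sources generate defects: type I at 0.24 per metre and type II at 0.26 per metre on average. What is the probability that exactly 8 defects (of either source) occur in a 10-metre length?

Independent Poisson processes superpose: combined rate λ = 0.24 + 0.26 = 0.5 per metre.
Over the interval, μ = 0.5 × 10 = 5 (a 10-metre length = 10 metres).
P(N = 8) = e^(−5) · 5^8/8! ≈ 0.0653.

0.0653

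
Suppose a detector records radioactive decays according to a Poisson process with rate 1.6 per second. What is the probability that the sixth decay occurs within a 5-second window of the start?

0.8088

Over the interval, μ = 1.6 × 5 = 8 (a 5-second window = 5 seconds).
The sixth arrival falls in the interval iff at least 6 events occur there: P(S_6 ≤ t) = P(N ≥ 6) = 1 − P(N ≤ 5) ≈ 0.8088.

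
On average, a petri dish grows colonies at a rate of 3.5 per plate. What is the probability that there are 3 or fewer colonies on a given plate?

With mean μ = 3.5 per plate,
P(N ≤ 3) = Σ_{j=0}^{3} e^(−μ) μ^j/j! ≈ 0.5366.

0.5366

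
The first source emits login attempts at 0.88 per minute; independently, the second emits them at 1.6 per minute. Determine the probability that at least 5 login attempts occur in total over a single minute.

0.1062

Independent Poisson processes superpose: combined rate λ = 0.88 + 1.6 = 2.48 per minute.
So μ = 2.48.
P(N ≥ 5) = 1 − P(N ≤ 4) ≈ 0.1062.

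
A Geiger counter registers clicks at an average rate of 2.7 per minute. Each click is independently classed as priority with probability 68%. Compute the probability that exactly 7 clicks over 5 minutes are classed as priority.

Thinning: the clicks that are classed as priority themselves form a Poisson process with rate 0.68 × 2.7 = 1.836 per minute.
Over the interval, μ = 1.836 × 5 = 9.18 (5 minutes).
P(N = 7) = e^(−9.18) · 9.18^7/7! ≈ 0.1124.

0.1124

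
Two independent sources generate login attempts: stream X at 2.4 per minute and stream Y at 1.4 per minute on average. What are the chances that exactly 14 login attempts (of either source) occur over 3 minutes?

0.0804

Independent Poisson processes superpose: combined rate λ = 2.4 + 1.4 = 3.8 per minute.
Over the interval, μ = 3.8 × 3 = 11.4 (3 minutes).
P(N = 14) = e^(−11.4) · 11.4^14/14! ≈ 0.0804.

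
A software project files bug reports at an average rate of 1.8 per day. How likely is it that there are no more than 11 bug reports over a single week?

0.3950

Over the interval, μ = 1.8 × 7 = 12.6 (a week = 7 days).
P(N ≤ 11) = Σ_{j=0}^{11} e^(−μ) μ^j/j! ≈ 0.3950.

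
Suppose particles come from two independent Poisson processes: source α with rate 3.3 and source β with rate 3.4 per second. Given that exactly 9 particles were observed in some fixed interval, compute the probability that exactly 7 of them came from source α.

0.0652

Given the total, each event is independently from source α with probability p = λ_α/(λ_α+λ_β) = 3.3/6.7 ≈ 0.4925.
So K ~ Binomial(9, 3.3/6.7): P(K = 7) = C(9,7) · (3.3/6.7)^7 · (3.4/6.7)^2 ≈ 0.0652.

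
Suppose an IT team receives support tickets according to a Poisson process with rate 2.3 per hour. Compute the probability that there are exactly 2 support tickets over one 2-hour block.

0.1063

Over the interval, μ = 2.3 × 2 = 4.6 (a 2-hour block = 2 hours).
P(N = 2) = e^(−μ) μ^2/2! = e^(−4.6) · 4.6^2/2 ≈ 0.1063.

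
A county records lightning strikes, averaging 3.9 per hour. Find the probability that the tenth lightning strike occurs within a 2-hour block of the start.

0.2589

Over the interval, μ = 3.9 × 2 = 7.8 (a 2-hour block = 2 hours).
The tenth arrival falls in the interval iff at least 10 events occur there: P(S_10 ≤ t) = P(N ≥ 10) = 1 − P(N ≤ 9) ≈ 0.2589.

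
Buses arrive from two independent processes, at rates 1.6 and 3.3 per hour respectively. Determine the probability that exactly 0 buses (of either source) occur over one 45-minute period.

Independent Poisson processes superpose: combined rate λ = 1.6 + 3.3 = 4.9 per hour.
Over the interval, μ = 4.9 × 0.75 = 3.675 (a 45-minute period = 0.75 hours).
P(N = 0) = e^(−3.675) · 3.675^0/0! ≈ 0.0253.

0.0253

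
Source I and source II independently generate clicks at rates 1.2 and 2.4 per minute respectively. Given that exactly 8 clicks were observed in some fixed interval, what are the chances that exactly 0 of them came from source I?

0.0390

Given the total, each event is independently from source I with probability p = λ_I/(λ_I+λ_II) = 1.2/3.6 ≈ 0.3333.
So K ~ Binomial(8, 1.2/3.6): P(K = 0) = C(8,0) · (1.2/3.6)^0 · (2.4/3.6)^8 ≈ 0.0390.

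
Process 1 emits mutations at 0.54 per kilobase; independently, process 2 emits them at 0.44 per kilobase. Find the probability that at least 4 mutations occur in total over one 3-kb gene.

0.3393

Independent Poisson processes superpose: combined rate λ = 0.54 + 0.44 = 0.98 per kilobase.
Over the interval, μ = 0.98 × 3 = 2.94 (a 3-kb gene = 3 kilobases).
P(N ≥ 4) = 1 − P(N ≤ 3) ≈ 0.3393.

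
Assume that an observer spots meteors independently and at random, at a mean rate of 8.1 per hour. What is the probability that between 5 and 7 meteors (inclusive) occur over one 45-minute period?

Over the interval, μ = 8.1 × 0.75 = 6.075 (a 45-minute period = 0.75 hours).
P(5 ≤ N ≤ 7) = Σ_{j=5}^{7} e^(−6.075) · 6.075^j/j! ≈ 0.4584.

0.4584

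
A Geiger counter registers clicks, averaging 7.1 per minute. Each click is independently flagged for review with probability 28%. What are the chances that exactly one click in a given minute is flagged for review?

0.2723

Thinning: the clicks that are flagged for review themselves form a Poisson process with rate 0.28 × 7.1 = 1.988 per minute.
So μ = 1.988.
P(N = 1) = e^(−1.988) · 1.988^1/1! ≈ 0.2723.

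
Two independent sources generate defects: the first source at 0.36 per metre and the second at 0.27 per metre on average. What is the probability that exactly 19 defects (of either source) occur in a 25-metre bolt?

0.0665

Independent Poisson processes superpose: combined rate λ = 0.36 + 0.27 = 0.63 per metre.
Over the interval, μ = 0.63 × 25 = 15.75 (a 25-metre bolt = 25 metres).
P(N = 19) = e^(−15.75) · 15.75^19/19! ≈ 0.0665.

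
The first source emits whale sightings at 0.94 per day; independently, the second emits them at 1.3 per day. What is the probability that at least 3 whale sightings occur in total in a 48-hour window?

0.8242

Independent Poisson processes superpose: combined rate λ = 0.94 + 1.3 = 2.24 per day.
Over the interval, μ = 2.24 × 2 = 4.48 (a 48-hour window = 2 days).
P(N ≥ 3) = 1 − P(N ≤ 2) ≈ 0.8242.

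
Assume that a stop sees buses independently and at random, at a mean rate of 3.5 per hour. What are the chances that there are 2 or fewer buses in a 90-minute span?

Over the interval, μ = 3.5 × 1.5 = 5.25 (a 90-minute span = 1.5 hours).
P(N ≤ 2) = Σ_{j=0}^{2} e^(−μ) μ^j/j! ≈ 0.1051.

0.1051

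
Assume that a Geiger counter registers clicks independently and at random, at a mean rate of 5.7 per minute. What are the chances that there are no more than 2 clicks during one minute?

0.0768

With mean μ = 5.7 per minute,
P(N ≤ 2) = Σ_{j=0}^{2} e^(−μ) μ^j/j! ≈ 0.0768.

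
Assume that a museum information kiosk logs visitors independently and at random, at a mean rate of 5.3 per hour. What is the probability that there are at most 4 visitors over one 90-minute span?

Over the interval, μ = 5.3 × 1.5 = 7.95 (a 90-minute span = 1.5 hours).
P(N ≤ 4) = Σ_{j=0}^{4} e^(−μ) μ^j/j! ≈ 0.1025.

0.1025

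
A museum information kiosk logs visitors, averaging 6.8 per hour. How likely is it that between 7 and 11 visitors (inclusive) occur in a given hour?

0.4753

With mean μ = 6.8 per hour,
P(7 ≤ N ≤ 11) = Σ_{j=7}^{11} e^(−6.8) · 6.8^j/j! ≈ 0.4753.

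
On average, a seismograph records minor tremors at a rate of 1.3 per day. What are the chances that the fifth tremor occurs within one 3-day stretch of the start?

0.3516

Over the interval, μ = 1.3 × 3 = 3.9 (a 3-day stretch = 3 days).
The fifth arrival falls in the interval iff at least 5 events occur there: P(S_5 ≤ t) = P(N ≥ 5) = 1 − P(N ≤ 4) ≈ 0.3516.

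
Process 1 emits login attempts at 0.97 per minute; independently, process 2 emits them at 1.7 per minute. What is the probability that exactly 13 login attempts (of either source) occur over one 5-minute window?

Independent Poisson processes superpose: combined rate λ = 0.97 + 1.7 = 2.67 per minute.
Over the interval, μ = 2.67 × 5 = 13.35 (a 5-minute window = 5 minutes).
P(N = 13) = e^(−13.35) · 13.35^13/13! ≈ 0.1094.

0.1094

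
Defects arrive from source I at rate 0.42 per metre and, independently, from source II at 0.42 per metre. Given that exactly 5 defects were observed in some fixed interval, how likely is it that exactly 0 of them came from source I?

Given the total, each event is independently from source I with probability p = λ_I/(λ_I+λ_II) = 0.42/0.84 = 0.5000.
So K ~ Binomial(5, 0.42/0.84): P(K = 0) = C(5,0) · (0.42/0.84)^0 · (0.42/0.84)^5 ≈ 0.0312.

0.0312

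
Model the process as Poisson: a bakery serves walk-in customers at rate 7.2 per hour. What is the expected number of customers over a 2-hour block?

E[N] = λt = 7.2 × 2 = 14.4 (a 2-hour block = 2 hours).

14.4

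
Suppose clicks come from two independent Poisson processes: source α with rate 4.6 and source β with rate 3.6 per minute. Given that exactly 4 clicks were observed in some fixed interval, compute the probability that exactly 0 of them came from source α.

0.0371

Given the total, each event is independently from source α with probability p = λ_α/(λ_α+λ_β) = 4.6/8.2 ≈ 0.5610.
So K ~ Binomial(4, 4.6/8.2): P(K = 0) = C(4,0) · (4.6/8.2)^0 · (3.6/8.2)^4 ≈ 0.0371.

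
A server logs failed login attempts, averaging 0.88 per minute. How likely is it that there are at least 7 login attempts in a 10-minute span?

Over the interval, μ = 0.88 × 10 = 8.8 (a 10-minute span = 10 minutes).
P(N ≥ 7) = 1 − P(N ≤ 6) = 1 − Σ_{j=0}^{6} e^(−μ) μ^j/j! ≈ 0.7744.

0.7744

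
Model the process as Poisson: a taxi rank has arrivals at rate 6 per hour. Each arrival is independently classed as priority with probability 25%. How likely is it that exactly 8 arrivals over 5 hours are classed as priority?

0.1373

Thinning: the arrivals that are classed as priority themselves form a Poisson process with rate 0.25 × 6 = 1.5 per hour.
Over the interval, μ = 1.5 × 5 = 7.5 (5 hours).
P(N = 8) = e^(−7.5) · 7.5^8/8! ≈ 0.1373.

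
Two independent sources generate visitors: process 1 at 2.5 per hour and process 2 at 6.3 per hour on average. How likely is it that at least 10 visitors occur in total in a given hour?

Independent Poisson processes superpose: combined rate λ = 2.5 + 6.3 = 8.8 per hour.
So μ = 8.8.
P(N ≥ 10) = 1 − P(N ≤ 9) ≈ 0.3863.

0.3863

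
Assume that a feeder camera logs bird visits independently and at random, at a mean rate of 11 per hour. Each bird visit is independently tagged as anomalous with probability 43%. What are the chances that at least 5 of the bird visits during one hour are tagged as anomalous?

Thinning: the bird visits that are tagged as anomalous themselves form a Poisson process with rate 0.43 × 11 = 4.73 per hour.
So μ = 4.73.
P(N ≥ 5) = 1 − P(N ≤ 4) ≈ 0.5109.

0.5109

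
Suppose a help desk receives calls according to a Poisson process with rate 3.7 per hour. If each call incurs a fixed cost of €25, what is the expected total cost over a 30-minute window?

€46.25

E[N] = 3.7 × 0.5 = 1.85 (a 30-minute window = 0.5 hours); E[cost] = 1.85 × €25 = €46.25.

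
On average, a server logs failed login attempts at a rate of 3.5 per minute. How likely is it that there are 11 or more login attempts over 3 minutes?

0.4793

Over the interval, μ = 3.5 × 3 = 10.5 (3 minutes).
P(N ≥ 11) = 1 − P(N ≤ 10) = 1 − Σ_{j=0}^{10} e^(−μ) μ^j/j! ≈ 0.4793.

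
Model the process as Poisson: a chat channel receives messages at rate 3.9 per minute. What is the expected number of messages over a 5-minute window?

19.5

E[N] = λt = 3.9 × 5 = 19.5 (a 5-minute window = 5 minutes).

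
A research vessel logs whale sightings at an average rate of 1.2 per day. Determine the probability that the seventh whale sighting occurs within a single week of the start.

0.7330

Over the interval, μ = 1.2 × 7 = 8.4 (a week = 7 days).
The seventh arrival falls in the interval iff at least 7 events occur there: P(S_7 ≤ t) = P(N ≥ 7) = 1 − P(N ≤ 6) ≈ 0.7330.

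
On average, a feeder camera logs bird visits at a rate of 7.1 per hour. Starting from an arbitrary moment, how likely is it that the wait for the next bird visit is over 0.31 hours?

0.1107

The wait for the next event is exponential with rate λ = 7.1 per hour.
P(T > 0.31) = e^(−λt) = e^(−7.1 × 0.31) = e^(−2.201) ≈ 0.1107.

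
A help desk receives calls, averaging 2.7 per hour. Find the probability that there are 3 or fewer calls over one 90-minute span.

0.4238

Over the interval, μ = 2.7 × 1.5 = 4.05 (a 90-minute span = 1.5 hours).
P(N ≤ 3) = Σ_{j=0}^{3} e^(−μ) μ^j/j! ≈ 0.4238.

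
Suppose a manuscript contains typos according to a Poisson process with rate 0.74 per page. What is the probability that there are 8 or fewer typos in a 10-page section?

0.6757

Over the interval, μ = 0.74 × 10 = 7.4 (a 10-page section = 10 pages).
P(N ≤ 8) = Σ_{j=0}^{8} e^(−μ) μ^j/j! ≈ 0.6757.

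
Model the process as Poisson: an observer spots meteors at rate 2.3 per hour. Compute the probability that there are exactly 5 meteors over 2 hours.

Over the interval, μ = 2.3 × 2 = 4.6 (2 hours).
P(N = 5) = e^(−μ) μ^5/5! = e^(−4.6) · 4.6^5/120 ≈ 0.1725.

0.1725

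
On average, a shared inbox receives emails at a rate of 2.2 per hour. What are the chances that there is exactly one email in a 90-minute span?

0.1217

Over the interval, μ = 2.2 × 1.5 = 3.3 (a 90-minute span = 1.5 hours).
P(N = 1) = e^(−μ) μ^1/1! = e^(−3.3) · 3.3^1/1 ≈ 0.1217.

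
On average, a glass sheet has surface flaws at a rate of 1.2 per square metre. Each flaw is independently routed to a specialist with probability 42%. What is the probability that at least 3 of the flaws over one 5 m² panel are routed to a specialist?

0.4613

Thinning: the flaws that are routed to a specialist themselves form a Poisson process with rate 0.42 × 1.2 = 0.504 per square metre.
Over the interval, μ = 0.504 × 5 = 2.52 (a 5 m² panel = 5 square metres).
P(N ≥ 3) = 1 − P(N ≤ 2) ≈ 0.4613.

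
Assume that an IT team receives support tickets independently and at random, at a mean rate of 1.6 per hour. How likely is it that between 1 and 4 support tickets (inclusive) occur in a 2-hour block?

0.7399

Over the interval, μ = 1.6 × 2 = 3.2 (a 2-hour block = 2 hours).
P(1 ≤ N ≤ 4) = Σ_{j=1}^{4} e^(−3.2) · 3.2^j/j! ≈ 0.7399.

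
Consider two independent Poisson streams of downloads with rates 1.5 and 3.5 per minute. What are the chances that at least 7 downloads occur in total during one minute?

0.2378

Independent Poisson processes superpose: combined rate λ = 1.5 + 3.5 = 5 per minute.
So μ = 5.
P(N ≥ 7) = 1 − P(N ≤ 6) ≈ 0.2378.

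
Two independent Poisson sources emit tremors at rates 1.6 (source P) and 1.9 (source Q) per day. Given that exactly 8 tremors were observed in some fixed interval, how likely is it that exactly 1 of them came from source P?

Given the total, each event is independently from source P with probability p = λ_P/(λ_P+λ_Q) = 1.6/3.5 ≈ 0.4571.
So K ~ Binomial(8, 1.6/3.5): P(K = 1) = C(8,1) · (1.6/3.5)^1 · (1.9/3.5)^7 ≈ 0.0508.

0.0508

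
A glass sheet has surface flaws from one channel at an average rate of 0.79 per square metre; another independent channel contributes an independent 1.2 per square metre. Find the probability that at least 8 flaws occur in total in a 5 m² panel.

Independent Poisson processes superpose: combined rate λ = 0.79 + 1.2 = 1.99 per square metre.
Over the interval, μ = 1.99 × 5 = 9.95 (a 5 m² panel = 5 square metres).
P(N ≥ 8) = 1 − P(N ≤ 7) ≈ 0.7752.

0.7752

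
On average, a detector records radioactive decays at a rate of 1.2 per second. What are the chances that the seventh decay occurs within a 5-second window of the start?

0.3937

Over the interval, μ = 1.2 × 5 = 6 (a 5-second window = 5 seconds).
The seventh arrival falls in the interval iff at least 7 events occur there: P(S_7 ≤ t) = P(N ≥ 7) = 1 − P(N ≤ 6) ≈ 0.3937.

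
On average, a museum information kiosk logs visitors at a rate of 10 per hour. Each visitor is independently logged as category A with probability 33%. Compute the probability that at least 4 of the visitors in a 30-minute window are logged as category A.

0.0859

Thinning: the visitors that are logged as category A themselves form a Poisson process with rate 0.33 × 10 = 3.3 per hour.
Over the interval, μ = 3.3 × 0.5 = 1.65 (a 30-minute window = 0.5 hours).
P(N ≥ 4) = 1 − P(N ≤ 3) ≈ 0.0859.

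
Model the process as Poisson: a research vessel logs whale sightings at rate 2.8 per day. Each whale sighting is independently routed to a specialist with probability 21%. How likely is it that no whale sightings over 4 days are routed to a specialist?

0.0952

Thinning: the whale sightings that are routed to a specialist themselves form a Poisson process with rate 0.21 × 2.8 = 0.588 per day.
Over the interval, μ = 0.588 × 4 = 2.352 (4 days).
P(N = 0) = e^(−2.352) · 2.352^0/0! ≈ 0.0952.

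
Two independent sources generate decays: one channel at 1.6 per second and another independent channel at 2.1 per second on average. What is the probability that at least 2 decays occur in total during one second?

0.8838

Independent Poisson processes superpose: combined rate λ = 1.6 + 2.1 = 3.7 per second.
So μ = 3.7.
P(N ≥ 2) = 1 − P(N ≤ 1) ≈ 0.8838.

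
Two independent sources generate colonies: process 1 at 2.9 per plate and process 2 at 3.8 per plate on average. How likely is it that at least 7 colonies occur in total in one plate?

0.5047

Independent Poisson processes superpose: combined rate λ = 2.9 + 3.8 = 6.7 per plate.
So μ = 6.7.
P(N ≥ 7) = 1 − P(N ≤ 6) ≈ 0.5047.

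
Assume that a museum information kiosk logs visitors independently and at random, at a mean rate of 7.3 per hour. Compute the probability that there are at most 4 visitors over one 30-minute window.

0.6969

Over the interval, μ = 7.3 × 0.5 = 3.65 (a 30-minute window = 0.5 hours).
P(N ≤ 4) = Σ_{j=0}^{4} e^(−μ) μ^j/j! ≈ 0.6969.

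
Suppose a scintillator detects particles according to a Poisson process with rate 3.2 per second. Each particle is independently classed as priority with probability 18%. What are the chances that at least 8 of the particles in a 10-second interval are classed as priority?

Thinning: the particles that are classed as priority themselves form a Poisson process with rate 0.18 × 3.2 = 0.576 per second.
Over the interval, μ = 0.576 × 10 = 5.76 (a 10-second interval = 10 seconds).
P(N ≥ 8) = 1 − P(N ≤ 7) ≈ 0.2237.

0.2237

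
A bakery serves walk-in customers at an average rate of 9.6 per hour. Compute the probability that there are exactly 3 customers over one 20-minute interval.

Over the interval, μ = 9.6 × 1/3 = 3.2 (a 20-minute interval = 1/3 hours).
P(N = 3) = e^(−μ) μ^3/3! = e^(−3.2) · 3.2^3/6 ≈ 0.2226.

0.2226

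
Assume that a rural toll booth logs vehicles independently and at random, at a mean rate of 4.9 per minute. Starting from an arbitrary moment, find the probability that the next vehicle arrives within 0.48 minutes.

Inter-arrival times are exponential with rate λ = 4.9 per minute.
P(T ≤ 0.48) = 1 − e^(−λt) = 1 − e^(−4.9 × 0.48) = 1 − e^(−2.352) ≈ 0.9048.

0.9048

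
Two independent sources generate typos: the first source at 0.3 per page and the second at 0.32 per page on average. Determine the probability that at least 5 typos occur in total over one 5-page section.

Independent Poisson processes superpose: combined rate λ = 0.3 + 0.32 = 0.62 per page.
Over the interval, μ = 0.62 × 5 = 3.1 (a 5-page section = 5 pages).
P(N ≥ 5) = 1 − P(N ≤ 4) ≈ 0.2018.

0.2018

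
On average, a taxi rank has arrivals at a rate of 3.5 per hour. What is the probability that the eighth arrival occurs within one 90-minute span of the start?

Over the interval, μ = 3.5 × 1.5 = 5.25 (a 90-minute span = 1.5 hours).
The eighth arrival falls in the interval iff at least 8 events occur there: P(S_8 ≤ t) = P(N ≥ 8) = 1 − P(N ≤ 7) ≈ 0.1608.

0.1608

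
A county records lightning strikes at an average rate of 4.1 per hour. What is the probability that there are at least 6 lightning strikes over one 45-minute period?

Over the interval, μ = 4.1 × 0.75 = 3.075 (a 45-minute period = 0.75 hours).
P(N ≥ 6) = 1 − P(N ≤ 5) = 1 − Σ_{j=0}^{5} e^(−μ) μ^j/j! ≈ 0.0917.

0.0917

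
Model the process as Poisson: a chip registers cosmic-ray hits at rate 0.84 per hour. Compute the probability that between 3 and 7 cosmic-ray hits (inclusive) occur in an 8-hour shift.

Over the interval, μ = 0.84 × 8 = 6.72 (an 8-hour shift = 8 hours).
P(3 ≤ N ≤ 7) = Σ_{j=3}^{7} e^(−6.72) · 6.72^j/j! ≈ 0.6038.

0.6038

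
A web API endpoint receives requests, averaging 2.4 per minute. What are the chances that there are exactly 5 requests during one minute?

With mean μ = 2.4 per minute,
P(N = 5) = e^(−μ) μ^5/5! = e^(−2.4) · 2.4^5/120 ≈ 0.0602.

0.0602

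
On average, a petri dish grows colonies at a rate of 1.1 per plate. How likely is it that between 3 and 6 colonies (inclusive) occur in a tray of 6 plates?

Over the interval, μ = 1.1 × 6 = 6.6 (a tray of 6 plates = 6 plates).
P(3 ≤ N ≤ 6) = Σ_{j=3}^{6} e^(−6.6) · 6.6^j/j! ≈ 0.4709.

0.4709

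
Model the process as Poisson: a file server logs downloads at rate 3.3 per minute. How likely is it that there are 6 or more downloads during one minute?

0.1171

With mean μ = 3.3 per minute,
P(N ≥ 6) = 1 − P(N ≤ 5) = 1 − Σ_{j=0}^{5} e^(−μ) μ^j/j! ≈ 0.1171.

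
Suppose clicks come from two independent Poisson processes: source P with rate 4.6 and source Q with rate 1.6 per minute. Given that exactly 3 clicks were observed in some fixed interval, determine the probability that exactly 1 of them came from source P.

Given the total, each event is independently from source P with probability p = λ_P/(λ_P+λ_Q) = 4.6/6.2 ≈ 0.7419.
So K ~ Binomial(3, 4.6/6.2): P(K = 1) = C(3,1) · (4.6/6.2)^1 · (1.6/6.2)^2 ≈ 0.1482.

0.1482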